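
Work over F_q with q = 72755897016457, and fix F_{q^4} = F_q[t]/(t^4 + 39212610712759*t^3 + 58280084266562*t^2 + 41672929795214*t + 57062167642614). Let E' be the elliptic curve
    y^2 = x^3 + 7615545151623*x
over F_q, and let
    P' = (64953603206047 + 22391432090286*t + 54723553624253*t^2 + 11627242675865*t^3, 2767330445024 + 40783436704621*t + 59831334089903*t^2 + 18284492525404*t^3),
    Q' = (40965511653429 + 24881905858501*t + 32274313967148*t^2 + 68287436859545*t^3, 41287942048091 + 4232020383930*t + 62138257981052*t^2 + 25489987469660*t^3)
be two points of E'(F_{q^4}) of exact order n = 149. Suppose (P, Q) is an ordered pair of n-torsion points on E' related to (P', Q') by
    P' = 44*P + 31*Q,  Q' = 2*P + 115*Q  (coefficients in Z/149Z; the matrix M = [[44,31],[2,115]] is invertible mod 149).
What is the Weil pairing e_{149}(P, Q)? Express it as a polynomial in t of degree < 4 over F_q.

Under M = [[44,31],[2,115]] in GL_2(Z/149), e_{149}(P',Q') = e_{149}(P,Q)^(44*115-31*2 mod 149).
det(M) mod 149 = 81; its inverse in (Z/149)^* is 46 (check: 81*46 mod 149 = 1).
Double-and-add over 10010101: 8-1 doublings, 4-1 additions; each step l_{T,T}/v_{2T} or l_{T,P'}/v at Q'+S for random S.
Miller gives e_{149}(P',Q') = 54723609483951 + 38242972695526*t + 51552893626718*t^2 + 18078623098637*t^3 in F_{72755897016457^4}.
Thus e_{149}(P,Q) = 72258829200816 + 67137843673309*t + 29563461466393*t^2 + 59490728171915*t^3.

72258829200816 + 67137843673309*t + 29563461466393*t^2 + 59490728171915*t^3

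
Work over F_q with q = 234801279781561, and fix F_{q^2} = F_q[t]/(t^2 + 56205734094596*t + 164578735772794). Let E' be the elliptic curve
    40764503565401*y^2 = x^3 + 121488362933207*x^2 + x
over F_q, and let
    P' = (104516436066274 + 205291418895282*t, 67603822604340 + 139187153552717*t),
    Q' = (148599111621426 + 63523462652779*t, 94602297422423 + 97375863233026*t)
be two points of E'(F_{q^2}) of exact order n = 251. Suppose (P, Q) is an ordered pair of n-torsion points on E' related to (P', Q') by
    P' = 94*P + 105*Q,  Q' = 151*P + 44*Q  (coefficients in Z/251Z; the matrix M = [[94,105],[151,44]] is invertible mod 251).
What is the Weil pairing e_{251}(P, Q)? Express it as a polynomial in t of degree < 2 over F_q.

122845140510383 + 105638165459209*t

Alternating bilinearity on E[251] (values in mu_{251} in F_{234801279781561^2}) gives e(P',Q') = e(P,Q)^det(M).
So e_{251}(P,Q) = e_{251}(P',Q')^{177}, since 78*177 = 1 mod 251.
Set x_W=103088291413727*u+178958705638609, y_W=103088291413727*v; then E': y_W^2=x_W^3+146003787950056*x_W+171520977981668.
Run Miller on y^2=x^3+146003787950056*x+171520977981668 over F_{234801279781561}: ladder 11111011 (8 bits); e = f_P(D_Q)/f_Q(D_P).
The quotient is 179725400023407 + 206695401662584*t.
Hence e(P,Q) = 122845140510383 + 105638165459209*t in F_{234801279781561^2}^*.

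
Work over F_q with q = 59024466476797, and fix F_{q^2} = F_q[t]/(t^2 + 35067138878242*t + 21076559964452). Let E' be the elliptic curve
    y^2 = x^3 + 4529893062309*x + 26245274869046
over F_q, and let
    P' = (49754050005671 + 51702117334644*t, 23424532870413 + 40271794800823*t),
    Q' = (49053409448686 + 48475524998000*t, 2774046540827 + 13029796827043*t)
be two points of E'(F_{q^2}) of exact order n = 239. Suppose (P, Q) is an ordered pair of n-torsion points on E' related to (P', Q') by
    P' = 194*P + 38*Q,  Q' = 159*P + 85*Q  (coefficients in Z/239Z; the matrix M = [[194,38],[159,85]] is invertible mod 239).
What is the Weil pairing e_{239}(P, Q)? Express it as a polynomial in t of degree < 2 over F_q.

3446981155234 + 20680534077238*t

e_{239} is bilinear + alternating on E[239], so e_{239}(194*P + 38*Q, 159*P + 85*Q) = e_{239}(P,Q)^(194*85-38*159).
Inverting 171 mod 239: 123. Thus e_{239}(P,Q) = e(P',Q')^{123}.
Build f_{239,P'} and f_{239,Q'} via the 8-bit ladder of 239=11101111_2; evaluate at shifted divisors; quotient in F_{59024466476797^2}.
f_P(D_Q)/f_Q(D_P) = 20584898556703 + 54159387860087*t.
Hence e(P,Q) = 3446981155234 + 20680534077238*t in F_{59024466476797^2}^*.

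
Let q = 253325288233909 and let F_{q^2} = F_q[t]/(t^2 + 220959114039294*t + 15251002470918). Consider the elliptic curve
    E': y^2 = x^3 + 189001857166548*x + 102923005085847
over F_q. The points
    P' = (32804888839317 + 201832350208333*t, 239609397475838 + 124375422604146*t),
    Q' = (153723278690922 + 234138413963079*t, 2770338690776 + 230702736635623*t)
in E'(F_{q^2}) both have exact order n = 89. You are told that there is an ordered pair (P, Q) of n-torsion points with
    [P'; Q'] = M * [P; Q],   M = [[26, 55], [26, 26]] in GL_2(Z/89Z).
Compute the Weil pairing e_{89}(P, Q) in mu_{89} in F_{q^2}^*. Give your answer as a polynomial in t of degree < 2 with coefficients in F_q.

The 89-Weil pairing on E[89] over F_{253325288233909} is alternating-bilinear: e_{89}(P',Q') = e_{89}(P,Q)^det(M).
So e_{89}(P,Q) = e_{89}(P',Q')^{36}, since 47*36 = 1 mod 89.
Build f_{89,P'} and f_{89,Q'} via the 7-bit ladder of 89=1011001_2; evaluate at shifted divisors; quotient in F_{253325288233909^2}.
e_{89}(P',Q') = 84244100258902 + 247515840409054*t.
Hence e(P,Q) = 25217836505788 + 88279315190231*t in F_{253325288233909^2}^*.

25217836505788 + 88279315190231*t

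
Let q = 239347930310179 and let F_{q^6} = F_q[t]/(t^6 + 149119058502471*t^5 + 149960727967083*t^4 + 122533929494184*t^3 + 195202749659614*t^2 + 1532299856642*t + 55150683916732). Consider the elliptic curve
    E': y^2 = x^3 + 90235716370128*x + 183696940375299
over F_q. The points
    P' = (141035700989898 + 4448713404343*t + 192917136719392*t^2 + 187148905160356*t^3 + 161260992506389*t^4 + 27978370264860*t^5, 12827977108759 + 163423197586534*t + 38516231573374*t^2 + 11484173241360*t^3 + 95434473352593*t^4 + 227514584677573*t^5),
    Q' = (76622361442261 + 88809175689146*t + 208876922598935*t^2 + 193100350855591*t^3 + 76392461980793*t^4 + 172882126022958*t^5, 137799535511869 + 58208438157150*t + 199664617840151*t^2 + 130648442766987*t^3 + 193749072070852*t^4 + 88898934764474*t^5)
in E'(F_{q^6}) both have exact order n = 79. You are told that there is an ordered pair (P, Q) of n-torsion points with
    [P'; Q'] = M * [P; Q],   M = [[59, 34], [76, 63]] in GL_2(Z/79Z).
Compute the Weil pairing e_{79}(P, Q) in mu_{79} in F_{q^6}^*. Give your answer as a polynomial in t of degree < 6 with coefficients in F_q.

Since e_{79}(P,P)=e_{79}(Q,Q)=1 and e_{79}(Q,P)=e_{79}(P,Q)^{-1}, expanding e_{79}(59*P + 34*Q,76*P + 63*Q) leaves e(P,Q)^det(M).
det(M) mod 79 = 27; its inverse in (Z/79)^* is 41 (check: 27*41 mod 79 = 1).
7-bit Miller (1001111) on E'/F_{239347930310179} with a'=90235716370128, b'=183696940375299: accumulate tangent/chord ratios at Q'+S and P'+S'.
f_P(D_Q)/f_Q(D_P) = 121560822335892 + 19002087305006*t + 16162723401510*t^2 + 24181065535037*t^3 + 135913549879338*t^4 + 180475122638833*t^5.
Thus e_{79}(P,Q) = 22480999785148 + 236486705969915*t + 198902508592757*t^2 + 168490405057366*t^3 + 226372038853598*t^4 + 201892876549144*t^5.

22480999785148 + 236486705969915*t + 198902508592757*t^2 + 168490405057366*t^3 + 226372038853598*t^4 + 201892876549144*t^5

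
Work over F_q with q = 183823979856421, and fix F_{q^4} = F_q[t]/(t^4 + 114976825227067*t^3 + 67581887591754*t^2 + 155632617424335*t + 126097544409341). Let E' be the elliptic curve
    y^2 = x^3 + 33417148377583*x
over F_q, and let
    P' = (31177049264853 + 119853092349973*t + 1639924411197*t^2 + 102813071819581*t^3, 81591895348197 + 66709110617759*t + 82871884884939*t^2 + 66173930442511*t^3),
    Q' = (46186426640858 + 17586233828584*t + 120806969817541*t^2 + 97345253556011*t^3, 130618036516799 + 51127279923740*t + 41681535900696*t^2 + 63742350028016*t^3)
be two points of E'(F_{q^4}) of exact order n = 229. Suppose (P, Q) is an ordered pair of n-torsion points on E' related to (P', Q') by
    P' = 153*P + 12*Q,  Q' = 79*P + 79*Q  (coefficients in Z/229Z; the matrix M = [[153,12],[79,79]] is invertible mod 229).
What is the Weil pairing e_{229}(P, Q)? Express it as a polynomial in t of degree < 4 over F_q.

e_{229} is bilinear + alternating on E[229], so e_{229}(153*P + 12*Q, 79*P + 79*Q) = e_{229}(P,Q)^(153*79-12*79).
Hence e(P,Q) = e(P',Q')^{148} where 148 = 147^{-1} mod 229.
Build f_{229,P'} and f_{229,Q'} via the 8-bit ladder of 229=11100101_2; evaluate at shifted divisors; quotient in F_{183823979856421^4}.
The quotient is 131142189976612 + 86841257140895*t + 129210262295097*t^2 + 158815744208726*t^3.
(131142189976612 + 86841257140895*t + 129210262295097*t^2 + 158815744208726*t^3)^{148} mod (183823979856421,f) = 112682603130904 + 58830514107834*t + 79345410682741*t^2 + 132651030384875*t^3.

112682603130904 + 58830514107834*t + 79345410682741*t^2 + 132651030384875*t^3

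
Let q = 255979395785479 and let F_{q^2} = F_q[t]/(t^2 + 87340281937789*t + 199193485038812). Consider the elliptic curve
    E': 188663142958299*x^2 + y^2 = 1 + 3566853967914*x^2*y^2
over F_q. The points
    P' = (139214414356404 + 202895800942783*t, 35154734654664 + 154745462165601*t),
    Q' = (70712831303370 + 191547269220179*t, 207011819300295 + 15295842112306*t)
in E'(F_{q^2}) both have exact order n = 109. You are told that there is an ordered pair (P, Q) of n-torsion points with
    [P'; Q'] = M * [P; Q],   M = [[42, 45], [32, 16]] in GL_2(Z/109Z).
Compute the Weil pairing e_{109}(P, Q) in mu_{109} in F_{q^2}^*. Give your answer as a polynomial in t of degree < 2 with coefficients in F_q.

53085142458395 + 168934073354778*t

Under M = [[42,45],[32,16]] in GL_2(Z/109), e_{109}(P',Q') = e_{109}(P,Q)^(42*16-45*32 mod 109).
det(M) mod 109 = 104; its inverse in (Z/109)^* is 87 (check: 104*87 mod 109 = 1).
Edwards a_E,d_E -> Montgomery A=9910320460872,B=249249839076565 -> Weierstrass 132157663261020,201342327839784 via alpha=160028030713775,beta=110268921193966.
Run Miller on y^2=x^3+132157663261020*x+201342327839784 over F_{255979395785479}: ladder 1101101 (7 bits); e = f_P(D_Q)/f_Q(D_P).
So e_{109}(P',Q') = 221752039431547 + 7482988399719*t.
Finally e_{109}(P,Q) = 53085142458395 + 168934073354778*t.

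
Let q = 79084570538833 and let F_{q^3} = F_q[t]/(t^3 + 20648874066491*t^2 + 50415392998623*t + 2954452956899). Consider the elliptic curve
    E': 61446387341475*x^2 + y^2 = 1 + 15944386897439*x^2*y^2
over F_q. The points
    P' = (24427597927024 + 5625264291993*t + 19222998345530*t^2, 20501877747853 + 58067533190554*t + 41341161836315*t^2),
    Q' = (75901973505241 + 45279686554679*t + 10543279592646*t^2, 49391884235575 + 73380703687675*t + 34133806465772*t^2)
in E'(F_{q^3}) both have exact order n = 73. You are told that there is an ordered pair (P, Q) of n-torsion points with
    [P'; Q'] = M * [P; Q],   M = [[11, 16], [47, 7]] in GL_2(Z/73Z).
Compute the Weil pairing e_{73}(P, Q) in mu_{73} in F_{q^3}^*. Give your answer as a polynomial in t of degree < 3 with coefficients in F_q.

e_{73} is bilinear + alternating on E[73], so e_{73}(11*P + 16*Q, 47*P + 7*Q) = e_{73}(P,Q)^(11*7-16*47).
Hence e(P,Q) = e(P',Q')^{4} where 4 = 55^{-1} mod 73.
Edwards a_E,d_E -> Montgomery A=78506144915858,B=15906810195294 -> Weierstrass 20104958458168,18247625353739 via alpha=65621509399041,beta=11375500111009.
Miller loop for e_{73} over F_{79084570538833^3}: bits of 73 = 1001001; 6 double steps + 2 add steps, l/v at each.
e_{73}(P',Q') = 47647694656137 + 31408386490499*t + 36364815074303*t^2.
Raise to 4: e(P,Q) = 4421274182944 + 25563003105466*t + 55547391242746*t^2 in mu_{73}.

4421274182944 + 25563003105466*t + 55547391242746*t^2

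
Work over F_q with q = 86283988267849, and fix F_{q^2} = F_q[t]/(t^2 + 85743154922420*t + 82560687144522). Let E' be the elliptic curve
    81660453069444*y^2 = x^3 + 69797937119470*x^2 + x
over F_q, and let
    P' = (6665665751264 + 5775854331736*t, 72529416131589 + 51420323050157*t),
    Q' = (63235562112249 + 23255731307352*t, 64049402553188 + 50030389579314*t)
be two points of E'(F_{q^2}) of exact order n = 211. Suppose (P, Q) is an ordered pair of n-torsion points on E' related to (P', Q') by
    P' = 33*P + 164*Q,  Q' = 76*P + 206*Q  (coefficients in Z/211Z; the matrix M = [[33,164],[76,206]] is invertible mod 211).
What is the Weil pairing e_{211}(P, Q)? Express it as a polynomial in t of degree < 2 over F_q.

39333173927370 + 32970414881340*t

Alternating bilinearity on E[211] (values in mu_{211} in F_{86283988267849^2}) gives e(P',Q') = e(P,Q)^det(M).
33*206 - 164*76 = -5666; reduced mod 211: det = 31, inverse 177.
(x,y)|->(18326219767553x+998508921070,18326219767553y) sends E' to y^2=x^3+85595239269443*x+51555327448324.
8-bit Miller (11010011) on E'/F_{86283988267849} with a'=85595239269443, b'=51555327448324: accumulate tangent/chord ratios at Q'+S and P'+S'.
Result: e(P',Q') = 64807122128998 + 59883997629078*t.
Raise to 177: e(P,Q) = 39333173927370 + 32970414881340*t in mu_{211}.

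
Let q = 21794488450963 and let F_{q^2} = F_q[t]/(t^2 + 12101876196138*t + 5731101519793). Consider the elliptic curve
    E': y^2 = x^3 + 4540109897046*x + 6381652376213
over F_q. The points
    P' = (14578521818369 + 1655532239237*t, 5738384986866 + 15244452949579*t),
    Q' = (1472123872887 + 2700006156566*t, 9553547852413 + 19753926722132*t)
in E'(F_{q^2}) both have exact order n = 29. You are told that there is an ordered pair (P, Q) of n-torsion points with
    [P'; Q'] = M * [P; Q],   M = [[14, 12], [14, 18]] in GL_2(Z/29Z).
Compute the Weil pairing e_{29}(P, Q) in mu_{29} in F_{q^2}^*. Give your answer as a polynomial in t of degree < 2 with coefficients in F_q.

Alternating bilinearity on E[29] (values in mu_{29} in F_{21794488450963^2}) gives e(P',Q') = e(P,Q)^det(M).
Inverting 26 mod 29: 19. Thus e_{29}(P,Q) = e(P',Q')^{19}.
Miller loop for e_{29} over F_{21794488450963^2}: bits of 29 = 11101; 4 double steps + 3 add steps, l/v at each.
The quotient is 10370822784637 + 8685663777540*t.
Finally e_{29}(P,Q) = 10202544537138 + 17845519936161*t.

10202544537138 + 17845519936161*t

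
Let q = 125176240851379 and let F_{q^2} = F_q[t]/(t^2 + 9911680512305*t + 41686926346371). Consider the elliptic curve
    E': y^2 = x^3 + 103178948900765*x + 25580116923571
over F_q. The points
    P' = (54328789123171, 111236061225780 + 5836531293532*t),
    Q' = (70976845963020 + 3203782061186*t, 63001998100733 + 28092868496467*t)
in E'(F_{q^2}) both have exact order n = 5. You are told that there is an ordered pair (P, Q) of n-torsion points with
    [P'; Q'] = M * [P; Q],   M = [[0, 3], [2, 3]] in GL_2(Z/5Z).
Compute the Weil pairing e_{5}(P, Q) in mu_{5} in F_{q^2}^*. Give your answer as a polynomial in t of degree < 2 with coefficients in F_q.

e_{5} is bilinear + alternating on E[5], so e_{5}(3*Q, 2*P + 3*Q) = e_{5}(P,Q)^(0*3-3*2).
Inverting 4 mod 5: 4. Thus e_{5}(P,Q) = e(P',Q')^{4}.
Run Miller on y^2=x^3+103178948900765*x+25580116923571 over F_{125176240851379}: ladder 101 (3 bits); e = f_P(D_Q)/f_Q(D_P).
f_P(D_Q)/f_Q(D_P) = 71096696911414 + 41591185745970*t.
Hence e(P,Q) = 103454859965647 + 83585055105409*t in F_{125176240851379^2}^*.

103454859965647 + 83585055105409*t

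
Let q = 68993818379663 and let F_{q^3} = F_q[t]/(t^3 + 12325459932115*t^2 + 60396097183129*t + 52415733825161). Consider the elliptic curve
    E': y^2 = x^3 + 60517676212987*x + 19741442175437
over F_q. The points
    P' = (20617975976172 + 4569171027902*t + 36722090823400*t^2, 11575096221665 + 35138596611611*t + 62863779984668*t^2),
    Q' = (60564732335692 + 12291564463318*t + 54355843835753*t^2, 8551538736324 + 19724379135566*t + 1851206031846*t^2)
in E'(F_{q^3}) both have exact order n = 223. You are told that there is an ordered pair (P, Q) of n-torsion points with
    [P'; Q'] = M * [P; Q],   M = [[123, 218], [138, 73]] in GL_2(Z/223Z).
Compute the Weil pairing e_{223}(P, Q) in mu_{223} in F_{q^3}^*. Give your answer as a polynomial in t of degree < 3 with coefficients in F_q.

e_{223} is bilinear + alternating on E[223], so e_{223}(123*P + 218*Q, 138*P + 73*Q) = e_{223}(P,Q)^(123*73-218*138).
det(M) mod 223 = 80; its inverse in (Z/223)^* is 92 (check: 80*92 mod 223 = 1).
n = 223 = (11011111)_2 (8 bits, wt 7); accumulate f_{223,P'}(Q'+S)/f_{223,P'}(S) along the 7-step ladder.
Result: e(P',Q') = 16000912354987 + 36286424475138*t + 15636304866951*t^2.
Thus e_{223}(P,Q) = 17079272909521 + 39661856673906*t + 21527007056170*t^2.

17079272909521 + 39661856673906*t + 21527007056170*t^2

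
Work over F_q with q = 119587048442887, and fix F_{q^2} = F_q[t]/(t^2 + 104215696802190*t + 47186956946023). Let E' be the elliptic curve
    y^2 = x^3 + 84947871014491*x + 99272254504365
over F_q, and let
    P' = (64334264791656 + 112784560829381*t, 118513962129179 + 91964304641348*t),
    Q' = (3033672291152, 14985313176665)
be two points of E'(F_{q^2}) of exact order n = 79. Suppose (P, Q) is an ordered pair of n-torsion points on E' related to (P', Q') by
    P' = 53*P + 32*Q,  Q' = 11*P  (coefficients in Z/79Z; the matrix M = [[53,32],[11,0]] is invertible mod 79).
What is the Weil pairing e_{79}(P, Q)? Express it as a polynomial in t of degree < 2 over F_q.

28338117386613 + 64543166131529*t

Under M = [[53,32],[11,0]] in GL_2(Z/79), e_{79}(P',Q') = e_{79}(P,Q)^(53*0-32*11 mod 79).
Inverting 43 mod 79: 68. Thus e_{79}(P,Q) = e(P',Q')^{68}.
n = 79 = (1001111)_2 (7 bits, wt 5); accumulate f_{79,P'}(Q'+S)/f_{79,P'}(S) along the 6-step ladder.
Miller gives e_{79}(P',Q') = 89660503254259 + 15507977553584*t in F_{119587048442887^2}.
e_{79}(P,Q) = (89660503254259 + 15507977553584*t)^{68} = 28338117386613 + 64543166131529*t.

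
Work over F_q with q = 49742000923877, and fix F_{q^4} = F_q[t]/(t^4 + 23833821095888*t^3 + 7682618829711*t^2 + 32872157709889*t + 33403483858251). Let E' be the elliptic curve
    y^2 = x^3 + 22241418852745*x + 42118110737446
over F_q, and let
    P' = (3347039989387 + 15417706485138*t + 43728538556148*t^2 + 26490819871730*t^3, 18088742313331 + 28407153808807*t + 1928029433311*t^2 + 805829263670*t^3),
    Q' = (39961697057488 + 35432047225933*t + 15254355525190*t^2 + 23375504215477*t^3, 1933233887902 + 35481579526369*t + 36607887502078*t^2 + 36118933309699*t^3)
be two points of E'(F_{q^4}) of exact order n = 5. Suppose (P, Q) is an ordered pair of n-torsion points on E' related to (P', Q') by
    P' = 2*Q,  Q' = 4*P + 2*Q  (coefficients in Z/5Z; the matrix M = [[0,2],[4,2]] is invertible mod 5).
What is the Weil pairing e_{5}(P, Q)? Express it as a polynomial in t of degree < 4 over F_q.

e_{5} is bilinear + alternating on E[5], so e_{5}(2*Q, 4*P + 2*Q) = e_{5}(P,Q)^(0*2-2*4).
Inverting 2 mod 5: 3. Thus e_{5}(P,Q) = e(P',Q')^{3}.
Build f_{5,P'} and f_{5,Q'} via the 3-bit ladder of 5=101_2; evaluate at shifted divisors; quotient in F_{49742000923877^4}.
e_{5}(P',Q') = 43880222423404 + 48294127331162*t + 2527848000387*t^2 + 38188458057757*t^3.
Raise to 3: e(P,Q) = 44301692982340 + 854790520118*t + 12470415812619*t^2 + 36298199335705*t^3 in mu_{5}.

44301692982340 + 854790520118*t + 12470415812619*t^2 + 36298199335705*t^3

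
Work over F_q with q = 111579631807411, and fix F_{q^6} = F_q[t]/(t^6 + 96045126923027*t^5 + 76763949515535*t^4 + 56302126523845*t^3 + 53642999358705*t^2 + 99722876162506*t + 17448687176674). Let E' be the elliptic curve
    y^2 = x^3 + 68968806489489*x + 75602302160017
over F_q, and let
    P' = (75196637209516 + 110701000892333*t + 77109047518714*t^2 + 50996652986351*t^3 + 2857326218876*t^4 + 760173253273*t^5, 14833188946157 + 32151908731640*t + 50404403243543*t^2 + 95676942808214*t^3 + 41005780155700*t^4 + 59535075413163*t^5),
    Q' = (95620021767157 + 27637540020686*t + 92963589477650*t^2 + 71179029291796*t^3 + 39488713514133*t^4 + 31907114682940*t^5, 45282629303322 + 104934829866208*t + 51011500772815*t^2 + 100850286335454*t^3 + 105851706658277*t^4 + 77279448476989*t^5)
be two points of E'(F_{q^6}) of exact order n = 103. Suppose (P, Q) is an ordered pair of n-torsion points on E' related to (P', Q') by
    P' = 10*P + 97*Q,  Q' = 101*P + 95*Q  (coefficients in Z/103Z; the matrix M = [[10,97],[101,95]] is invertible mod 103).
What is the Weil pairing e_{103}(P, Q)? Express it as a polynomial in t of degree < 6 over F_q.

e_{103} is bilinear + alternating on E[103], so e_{103}(10*P + 97*Q, 101*P + 95*Q) = e_{103}(P,Q)^(10*95-97*101).
Inverting 11 mod 103: 75. Thus e_{103}(P,Q) = e(P',Q')^{75}.
7-bit Miller (1100111) on E'/F_{111579631807411} with a'=68968806489489, b'=75602302160017: accumulate tangent/chord ratios at Q'+S and P'+S'.
f_P(D_Q)/f_Q(D_P) = 81569077109545 + 26594344953187*t + 86284925144952*t^2 + 22781376679230*t^3 + 77899504299687*t^4 + 39174173679179*t^5.
(81569077109545 + 26594344953187*t + 86284925144952*t^2 + 22781376679230*t^3 + 77899504299687*t^4 + 39174173679179*t^5)^{75} mod (111579631807411,f) = 22842518358577 + 49543976177938*t + 64327251474082*t^2 + 5802908939627*t^3 + 103112170025185*t^4 + 92106335155638*t^5.

22842518358577 + 49543976177938*t + 64327251474082*t^2 + 5802908939627*t^3 + 103112170025185*t^4 + 92106335155638*t^5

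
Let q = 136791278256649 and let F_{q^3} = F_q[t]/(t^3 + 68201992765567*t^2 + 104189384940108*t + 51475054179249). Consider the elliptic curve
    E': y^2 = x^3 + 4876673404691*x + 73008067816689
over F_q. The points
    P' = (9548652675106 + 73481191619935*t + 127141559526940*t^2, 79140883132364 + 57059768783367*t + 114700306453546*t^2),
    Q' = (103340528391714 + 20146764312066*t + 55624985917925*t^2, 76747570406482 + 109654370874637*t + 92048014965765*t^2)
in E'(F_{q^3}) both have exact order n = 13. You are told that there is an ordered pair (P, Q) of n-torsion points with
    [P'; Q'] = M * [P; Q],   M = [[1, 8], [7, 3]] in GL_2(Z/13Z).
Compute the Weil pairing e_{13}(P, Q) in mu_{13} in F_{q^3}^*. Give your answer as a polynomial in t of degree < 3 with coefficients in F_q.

The 13-Weil pairing on E[13] over F_{136791278256649} is alternating-bilinear: e_{13}(P',Q') = e_{13}(P,Q)^det(M).
Inverting 12 mod 13: 12. Thus e_{13}(P,Q) = e(P',Q')^{12}.
n = 13 = (1101)_2 (4 bits, wt 3); accumulate f_{13,P'}(Q'+S)/f_{13,P'}(S) along the 3-step ladder.
e_{13}(P',Q') = 38049786463924 + 32351023740770*t + 82539208541103*t^2.
Raise to 12: e(P,Q) = 128169345482045 + 114321723941498*t + 134316043642773*t^2 in mu_{13}.

128169345482045 + 114321723941498*t + 134316043642773*t^2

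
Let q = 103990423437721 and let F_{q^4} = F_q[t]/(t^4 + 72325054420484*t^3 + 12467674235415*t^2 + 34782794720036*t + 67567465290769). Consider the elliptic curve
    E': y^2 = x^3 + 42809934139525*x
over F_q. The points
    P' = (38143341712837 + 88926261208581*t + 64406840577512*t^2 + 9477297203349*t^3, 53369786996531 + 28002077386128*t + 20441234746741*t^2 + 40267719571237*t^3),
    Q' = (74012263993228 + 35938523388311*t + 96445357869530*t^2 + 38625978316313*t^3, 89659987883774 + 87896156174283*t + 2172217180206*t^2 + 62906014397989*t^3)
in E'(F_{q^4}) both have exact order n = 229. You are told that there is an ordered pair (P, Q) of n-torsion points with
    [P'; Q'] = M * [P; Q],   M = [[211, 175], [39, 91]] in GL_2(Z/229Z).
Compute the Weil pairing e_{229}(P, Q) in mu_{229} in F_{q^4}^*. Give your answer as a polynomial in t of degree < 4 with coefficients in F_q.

95940589412953 + 71943010734796*t + 19816281447361*t^2 + 28892826674358*t^3

e_{229} is bilinear + alternating on E[229], so e_{229}(211*P + 175*Q, 39*P + 91*Q) = e_{229}(P,Q)^(211*91-175*39).
det M = 211*91 - 175*39 = 12376 = 10 (mod 229); 10^{-1} = 23 (mod 229).
Build f_{229,P'} and f_{229,Q'} via the 8-bit ladder of 229=11100101_2; evaluate at shifted divisors; quotient in F_{103990423437721^4}.
Result: e(P',Q') = 59114579690931 + 82858919913477*t + 67727220273764*t^2 + 44961533787464*t^3.
Finally e_{229}(P,Q) = 95940589412953 + 71943010734796*t + 19816281447361*t^2 + 28892826674358*t^3.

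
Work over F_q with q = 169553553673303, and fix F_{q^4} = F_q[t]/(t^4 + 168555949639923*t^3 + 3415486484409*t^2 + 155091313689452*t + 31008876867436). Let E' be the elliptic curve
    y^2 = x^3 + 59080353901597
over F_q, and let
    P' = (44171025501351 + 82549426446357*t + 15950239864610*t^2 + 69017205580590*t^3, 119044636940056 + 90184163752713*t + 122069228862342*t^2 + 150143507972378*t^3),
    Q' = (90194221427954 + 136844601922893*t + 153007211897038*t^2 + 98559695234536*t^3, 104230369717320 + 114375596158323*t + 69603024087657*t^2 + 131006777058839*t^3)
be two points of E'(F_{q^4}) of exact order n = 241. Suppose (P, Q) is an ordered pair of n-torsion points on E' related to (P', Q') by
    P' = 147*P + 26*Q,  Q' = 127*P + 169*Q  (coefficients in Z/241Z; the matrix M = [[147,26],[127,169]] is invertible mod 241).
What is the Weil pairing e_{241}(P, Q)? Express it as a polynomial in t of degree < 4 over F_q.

Since e_{241}(P,P)=e_{241}(Q,Q)=1 and e_{241}(Q,P)=e_{241}(P,Q)^{-1}, expanding e_{241}(147*P + 26*Q,127*P + 169*Q) leaves e(P,Q)^det(M).
Hence e(P,Q) = e(P',Q')^{186} where 186 = 92^{-1} mod 241.
Build f_{241,P'} and f_{241,Q'} via the 8-bit ladder of 241=11110001_2; evaluate at shifted divisors; quotient in F_{169553553673303^4}.
Result: e(P',Q') = 109518817002434 + 167646221804063*t + 17822054712945*t^2 + 27143162724698*t^3.
Hence e(P,Q) = 153656666172036 + 90582175301137*t + 153627890735382*t^2 + 157136041472979*t^3 in F_{169553553673303^4}^*.

153656666172036 + 90582175301137*t + 153627890735382*t^2 + 157136041472979*t^3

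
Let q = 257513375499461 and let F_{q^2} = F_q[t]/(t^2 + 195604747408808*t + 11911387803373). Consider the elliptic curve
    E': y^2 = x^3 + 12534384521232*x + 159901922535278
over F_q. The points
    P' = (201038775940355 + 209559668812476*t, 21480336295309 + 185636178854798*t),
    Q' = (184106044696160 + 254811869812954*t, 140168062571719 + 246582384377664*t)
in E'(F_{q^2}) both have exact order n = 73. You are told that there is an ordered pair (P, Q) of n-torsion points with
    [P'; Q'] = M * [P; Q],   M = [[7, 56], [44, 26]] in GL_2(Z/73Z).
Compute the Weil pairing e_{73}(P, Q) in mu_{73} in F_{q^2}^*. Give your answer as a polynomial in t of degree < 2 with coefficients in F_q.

31503301973913 + 231636567022091*t

The 73-Weil pairing on E[73] over F_{257513375499461} is alternating-bilinear: e_{73}(P',Q') = e_{73}(P,Q)^det(M).
Inverting 54 mod 73: 23. Thus e_{73}(P,Q) = e(P',Q')^{23}.
Run Miller on y^2=x^3+12534384521232*x+159901922535278 over F_{257513375499461}: ladder 1001001 (7 bits); e = f_P(D_Q)/f_Q(D_P).
The quotient is 40996019433682 + 189328963181506*t.
Hence e(P,Q) = 31503301973913 + 231636567022091*t in F_{257513375499461^2}^*.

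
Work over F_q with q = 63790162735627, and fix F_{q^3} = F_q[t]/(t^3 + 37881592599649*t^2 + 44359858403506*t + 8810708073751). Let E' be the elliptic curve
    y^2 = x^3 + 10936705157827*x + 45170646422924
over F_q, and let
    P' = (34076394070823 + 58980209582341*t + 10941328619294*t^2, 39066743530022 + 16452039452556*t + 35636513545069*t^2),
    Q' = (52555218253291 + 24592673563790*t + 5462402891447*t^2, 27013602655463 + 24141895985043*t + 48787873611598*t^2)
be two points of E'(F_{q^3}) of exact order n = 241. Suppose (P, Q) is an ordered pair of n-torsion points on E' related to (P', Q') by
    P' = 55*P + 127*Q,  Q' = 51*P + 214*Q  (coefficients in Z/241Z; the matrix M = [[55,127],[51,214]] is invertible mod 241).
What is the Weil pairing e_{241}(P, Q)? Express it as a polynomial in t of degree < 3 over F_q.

The 241-Weil pairing on E[241] over F_{63790162735627} is alternating-bilinear: e_{241}(P',Q') = e_{241}(P,Q)^det(M).
55*214 - 127*51 = 5293; reduced mod 241: det = 232, inverse 107.
Run Miller on y^2=x^3+10936705157827*x+45170646422924 over F_{63790162735627}: ladder 11110001 (8 bits); e = f_P(D_Q)/f_Q(D_P).
e_{241}(P',Q') = 38947465818277 + 62593383510833*t + 36120459691226*t^2.
Hence e(P,Q) = 53887621267706 + 45329775579680*t + 25414099563719*t^2 in F_{63790162735627^3}^*.

53887621267706 + 45329775579680*t + 25414099563719*t^2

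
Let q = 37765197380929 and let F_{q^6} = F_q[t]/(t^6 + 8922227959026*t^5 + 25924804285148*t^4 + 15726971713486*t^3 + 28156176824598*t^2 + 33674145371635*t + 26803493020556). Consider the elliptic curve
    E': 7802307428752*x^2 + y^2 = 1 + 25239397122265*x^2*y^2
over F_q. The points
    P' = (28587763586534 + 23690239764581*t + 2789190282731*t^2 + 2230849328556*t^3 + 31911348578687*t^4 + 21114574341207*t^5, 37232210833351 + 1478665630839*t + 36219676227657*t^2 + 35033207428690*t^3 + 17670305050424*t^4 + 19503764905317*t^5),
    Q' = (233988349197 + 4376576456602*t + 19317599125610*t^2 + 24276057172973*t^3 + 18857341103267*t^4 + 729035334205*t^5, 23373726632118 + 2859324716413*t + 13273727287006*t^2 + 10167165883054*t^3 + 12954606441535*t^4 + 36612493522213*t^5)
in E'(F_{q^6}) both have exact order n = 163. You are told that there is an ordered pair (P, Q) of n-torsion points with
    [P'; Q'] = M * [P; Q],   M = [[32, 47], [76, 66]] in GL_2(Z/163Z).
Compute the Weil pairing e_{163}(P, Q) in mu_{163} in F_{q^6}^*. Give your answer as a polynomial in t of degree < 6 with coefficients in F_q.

Alternating bilinearity on E[163] (values in mu_{163} in F_{37765197380929^6}) gives e(P',Q') = e(P,Q)^det(M).
det M = 32*66 - 47*76 = -1460 = 7 (mod 163); 7^{-1} = 70 (mod 163).
Map (x,y)_Ed via u=(1+y)/(1-y), v=(1+y)/((1-y)x) to Montgomery A=37580127509287,B=27554714661794; then to (a',b')=(24363506049601,2279936919911).
Double-and-add over 10100011: 8-1 doublings, 4-1 additions; each step l_{T,T}/v_{2T} or l_{T,P'}/v at Q'+S for random S.
e_{163}(P',Q') = 1868159049687 + 32675531044159*t + 14963310831080*t^2 + 28912031017336*t^3 + 31115909937781*t^4 + 33532372216667*t^5.
e_{163}(P,Q) = (1868159049687 + 32675531044159*t + 14963310831080*t^2 + 28912031017336*t^3 + 31115909937781*t^4 + 33532372216667*t^5)^{70} = 20892426656316 + 27960896055207*t + 3522378171908*t^2 + 30312139616563*t^3 + 28106835351705*t^4 + 25050607491083*t^5.

20892426656316 + 27960896055207*t + 3522378171908*t^2 + 30312139616563*t^3 + 28106835351705*t^4 + 25050607491083*t^5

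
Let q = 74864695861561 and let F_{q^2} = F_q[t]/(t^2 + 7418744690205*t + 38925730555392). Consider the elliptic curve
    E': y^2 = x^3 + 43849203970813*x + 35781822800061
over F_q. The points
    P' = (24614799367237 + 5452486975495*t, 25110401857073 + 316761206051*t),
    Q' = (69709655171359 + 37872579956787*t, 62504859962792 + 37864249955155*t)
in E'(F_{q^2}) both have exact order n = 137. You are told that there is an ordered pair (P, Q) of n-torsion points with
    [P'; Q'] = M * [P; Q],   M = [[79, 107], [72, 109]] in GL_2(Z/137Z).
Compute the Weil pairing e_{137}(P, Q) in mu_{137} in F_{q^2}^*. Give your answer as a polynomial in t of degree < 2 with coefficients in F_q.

56135628693870 + 14895091244466*t

The 137-Weil pairing on E[137] over F_{74864695861561} is alternating-bilinear: e_{137}(P',Q') = e_{137}(P,Q)^det(M).
So e_{137}(P,Q) = e_{137}(P',Q')^{108}, since 85*108 = 1 mod 137.
Miller loop for e_{137} over F_{74864695861561^2}: bits of 137 = 10001001; 7 double steps + 2 add steps, l/v at each.
f_P(D_Q)/f_Q(D_P) = 8623526227274 + 27430255491185*t.
Finally e_{137}(P,Q) = 56135628693870 + 14895091244466*t.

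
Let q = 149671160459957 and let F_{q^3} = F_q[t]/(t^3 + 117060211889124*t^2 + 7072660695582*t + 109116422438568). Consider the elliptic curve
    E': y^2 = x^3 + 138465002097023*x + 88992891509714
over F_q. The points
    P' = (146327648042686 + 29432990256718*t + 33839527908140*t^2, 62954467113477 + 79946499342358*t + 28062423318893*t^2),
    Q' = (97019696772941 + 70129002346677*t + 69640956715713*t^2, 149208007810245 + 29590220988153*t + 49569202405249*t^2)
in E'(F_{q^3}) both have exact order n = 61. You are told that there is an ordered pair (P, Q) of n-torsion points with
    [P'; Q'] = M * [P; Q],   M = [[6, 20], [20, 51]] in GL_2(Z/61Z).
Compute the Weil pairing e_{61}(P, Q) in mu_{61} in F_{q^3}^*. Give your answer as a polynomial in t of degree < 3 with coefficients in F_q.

91617423565061 + 73968706909049*t + 127800394566446*t^2

e_{61} is bilinear + alternating on E[61], so e_{61}(6*P + 20*Q, 20*P + 51*Q) = e_{61}(P,Q)^(6*51-20*20).
Inverting 28 mod 61: 24. Thus e_{61}(P,Q) = e(P',Q')^{24}.
6-bit Miller (111101) on E'/F_{149671160459957} with a'=138465002097023, b'=88992891509714: accumulate tangent/chord ratios at Q'+S and P'+S'.
e_{61}(P',Q') = 42725266118257 + 58750568333397*t + 18381395993066*t^2.
Finally e_{61}(P,Q) = 91617423565061 + 73968706909049*t + 127800394566446*t^2.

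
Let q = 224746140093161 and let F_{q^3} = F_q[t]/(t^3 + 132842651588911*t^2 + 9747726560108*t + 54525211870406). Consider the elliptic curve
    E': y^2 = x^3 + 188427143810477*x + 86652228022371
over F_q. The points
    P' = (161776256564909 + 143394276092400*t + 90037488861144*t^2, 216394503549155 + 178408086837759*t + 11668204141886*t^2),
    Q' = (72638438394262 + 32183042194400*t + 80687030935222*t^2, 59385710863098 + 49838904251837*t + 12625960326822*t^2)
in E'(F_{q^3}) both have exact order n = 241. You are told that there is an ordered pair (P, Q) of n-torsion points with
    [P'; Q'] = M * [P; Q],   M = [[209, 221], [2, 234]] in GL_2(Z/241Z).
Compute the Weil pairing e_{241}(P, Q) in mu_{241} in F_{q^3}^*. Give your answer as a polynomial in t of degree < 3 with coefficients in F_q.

Since e_{241}(P,P)=e_{241}(Q,Q)=1 and e_{241}(Q,P)=e_{241}(P,Q)^{-1}, expanding e_{241}(209*P + 221*Q,2*P + 234*Q) leaves e(P,Q)^det(M).
Inverting 23 mod 241: 21. Thus e_{241}(P,Q) = e(P',Q')^{21}.
Run Miller on y^2=x^3+188427143810477*x+86652228022371 over F_{224746140093161}: ladder 11110001 (8 bits); e = f_P(D_Q)/f_Q(D_P).
Miller gives e_{241}(P',Q') = 149075874068106 + 209428543695690*t + 16591871222003*t^2 in F_{224746140093161^3}.
Finally e_{241}(P,Q) = 63877641989509 + 221451602445918*t + 193170319623202*t^2.

63877641989509 + 221451602445918*t + 193170319623202*t^2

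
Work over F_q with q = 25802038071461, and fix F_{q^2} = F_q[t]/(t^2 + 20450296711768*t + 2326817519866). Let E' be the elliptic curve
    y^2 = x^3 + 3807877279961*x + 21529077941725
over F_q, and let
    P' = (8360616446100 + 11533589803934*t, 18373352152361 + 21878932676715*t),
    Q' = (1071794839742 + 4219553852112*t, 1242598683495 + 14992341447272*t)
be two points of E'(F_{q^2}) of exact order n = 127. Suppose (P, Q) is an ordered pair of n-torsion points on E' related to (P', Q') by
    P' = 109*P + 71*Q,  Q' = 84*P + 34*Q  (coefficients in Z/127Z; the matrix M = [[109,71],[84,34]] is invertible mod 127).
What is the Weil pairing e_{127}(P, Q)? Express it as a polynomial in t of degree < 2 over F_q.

Since e_{127}(P,P)=e_{127}(Q,Q)=1 and e_{127}(Q,P)=e_{127}(P,Q)^{-1}, expanding e_{127}(109*P + 71*Q,84*P + 34*Q) leaves e(P,Q)^det(M).
det M = 109*34 - 71*84 = -2258 = 28 (mod 127); 28^{-1} = 59 (mod 127).
Miller loop for e_{127} over F_{25802038071461^2}: bits of 127 = 1111111; 6 double steps + 6 add steps, l/v at each.
Result: e(P',Q') = 18324354001627 + 21635722792256*t.
Raise to 59: e(P,Q) = 11764212043252 + 20422214285947*t in mu_{127}.

11764212043252 + 20422214285947*t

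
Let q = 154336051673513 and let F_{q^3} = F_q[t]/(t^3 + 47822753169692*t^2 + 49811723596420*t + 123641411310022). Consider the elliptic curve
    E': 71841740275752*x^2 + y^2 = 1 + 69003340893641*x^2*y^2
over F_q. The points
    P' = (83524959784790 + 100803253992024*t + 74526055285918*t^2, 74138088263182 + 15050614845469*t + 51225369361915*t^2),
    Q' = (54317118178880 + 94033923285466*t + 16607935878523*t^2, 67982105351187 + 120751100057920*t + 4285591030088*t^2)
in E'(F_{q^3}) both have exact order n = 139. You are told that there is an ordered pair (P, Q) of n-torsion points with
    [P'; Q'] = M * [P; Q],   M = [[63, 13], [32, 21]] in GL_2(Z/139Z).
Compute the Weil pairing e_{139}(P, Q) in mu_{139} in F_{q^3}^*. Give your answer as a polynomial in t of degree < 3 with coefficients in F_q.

9245995735366 + 50651712993382*t + 63563169439216*t^2

Since e_{139}(P,P)=e_{139}(Q,Q)=1 and e_{139}(Q,P)=e_{139}(P,Q)^{-1}, expanding e_{139}(63*P + 13*Q,32*P + 21*Q) leaves e(P,Q)^det(M).
det M = 63*21 - 13*32 = 907 = 73 (mod 139); 73^{-1} = 40 (mod 139).
Edwards a_E,d_E -> Montgomery A=41540546110273,B=127968259053672 -> Weierstrass 12349530933404,84136938663422 via alpha=152087556589493,beta=39293612763906.
Run Miller on y^2=x^3+12349530933404*x+84136938663422 over F_{154336051673513}: ladder 10001011 (8 bits); e = f_P(D_Q)/f_Q(D_P).
Result: e(P',Q') = 139374806237201 + 105229722214111*t + 109066038910580*t^2.
Thus e_{139}(P,Q) = 9245995735366 + 50651712993382*t + 63563169439216*t^2.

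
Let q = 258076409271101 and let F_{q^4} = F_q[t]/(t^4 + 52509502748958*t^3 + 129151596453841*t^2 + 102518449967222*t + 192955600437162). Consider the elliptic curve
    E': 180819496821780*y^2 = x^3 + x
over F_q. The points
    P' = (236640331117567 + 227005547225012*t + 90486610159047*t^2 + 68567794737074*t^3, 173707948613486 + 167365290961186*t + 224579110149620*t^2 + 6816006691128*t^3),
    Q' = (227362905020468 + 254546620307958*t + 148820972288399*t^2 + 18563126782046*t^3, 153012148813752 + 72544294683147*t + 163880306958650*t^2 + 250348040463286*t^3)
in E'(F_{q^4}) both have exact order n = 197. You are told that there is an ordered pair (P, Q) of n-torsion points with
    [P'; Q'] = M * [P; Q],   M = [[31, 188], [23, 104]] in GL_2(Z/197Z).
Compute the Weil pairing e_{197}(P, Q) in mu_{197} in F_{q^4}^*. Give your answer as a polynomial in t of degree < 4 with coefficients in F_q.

e_{197} is bilinear + alternating on E[197], so e_{197}(31*P + 188*Q, 23*P + 104*Q) = e_{197}(P,Q)^(31*104-188*23).
Inverting 82 mod 197: 185. Thus e_{197}(P,Q) = e(P',Q')^{185}.
Set x_W=62203985892763*u, y_W=62203985892763*v; then E': y_W^2=x_W^3+8942491775912*x_W.
Double-and-add over 11000101: 8-1 doublings, 4-1 additions; each step l_{T,T}/v_{2T} or l_{T,P'}/v at Q'+S for random S.
e_{197}(P',Q') = 176532087805749 + 74838849291528*t + 238480253236613*t^2 + 111354179721935*t^3.
(176532087805749 + 74838849291528*t + 238480253236613*t^2 + 111354179721935*t^3)^{185} mod (258076409271101,f) = 2430459361255 + 114192177648607*t + 175420222517505*t^2 + 213674618788670*t^3.

2430459361255 + 114192177648607*t + 175420222517505*t^2 + 213674618788670*t^3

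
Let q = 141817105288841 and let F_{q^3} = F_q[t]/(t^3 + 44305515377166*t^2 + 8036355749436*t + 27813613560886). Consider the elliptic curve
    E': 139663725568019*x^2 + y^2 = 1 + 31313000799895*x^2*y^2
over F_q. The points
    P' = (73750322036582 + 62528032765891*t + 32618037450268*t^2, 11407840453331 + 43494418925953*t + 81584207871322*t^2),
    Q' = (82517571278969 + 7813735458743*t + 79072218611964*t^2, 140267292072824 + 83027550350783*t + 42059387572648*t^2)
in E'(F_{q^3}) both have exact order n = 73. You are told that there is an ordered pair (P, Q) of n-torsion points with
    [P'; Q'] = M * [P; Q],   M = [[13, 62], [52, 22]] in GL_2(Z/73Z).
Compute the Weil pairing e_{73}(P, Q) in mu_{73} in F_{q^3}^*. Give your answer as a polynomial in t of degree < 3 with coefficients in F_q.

e_{73} is bilinear + alternating on E[73], so e_{73}(13*P + 62*Q, 52*P + 22*Q) = e_{73}(P,Q)^(13*22-62*52).
Hence e(P,Q) = e(P',Q')^{4} where 4 = 55^{-1} mod 73.
Map (x,y)_Ed via u=(1+y)/(1-y), v=(1+y)/((1-y)x) to Montgomery A=9888260758872,B=88940877353736; then to (a',b')=(91599446831247,26842193928776).
Miller loop for e_{73} over F_{141817105288841^3}: bits of 73 = 1001001; 6 double steps + 2 add steps, l/v at each.
Miller gives e_{73}(P',Q') = 88019473421449 + 96696391238594*t + 136932901288315*t^2 in F_{141817105288841^3}.
Finally e_{73}(P,Q) = 31030796188224 + 1729462600553*t + 105694703188681*t^2.

31030796188224 + 1729462600553*t + 105694703188681*t^2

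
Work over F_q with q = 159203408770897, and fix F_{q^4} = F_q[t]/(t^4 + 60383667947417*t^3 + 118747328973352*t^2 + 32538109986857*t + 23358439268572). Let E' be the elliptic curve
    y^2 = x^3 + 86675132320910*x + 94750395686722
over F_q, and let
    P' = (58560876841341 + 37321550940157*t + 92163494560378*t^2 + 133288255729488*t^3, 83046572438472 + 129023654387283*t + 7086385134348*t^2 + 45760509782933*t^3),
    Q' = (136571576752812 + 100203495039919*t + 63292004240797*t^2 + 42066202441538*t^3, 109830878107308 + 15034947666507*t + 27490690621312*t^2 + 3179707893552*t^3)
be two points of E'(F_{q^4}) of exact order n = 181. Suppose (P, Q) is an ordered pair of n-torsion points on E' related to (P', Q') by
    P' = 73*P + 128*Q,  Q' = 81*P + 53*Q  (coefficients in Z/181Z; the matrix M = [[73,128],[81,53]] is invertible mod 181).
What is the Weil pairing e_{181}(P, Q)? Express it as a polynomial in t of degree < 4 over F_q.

Alternating bilinearity on E[181] (values in mu_{181} in F_{159203408770897^4}) gives e(P',Q') = e(P,Q)^det(M).
det(M) mod 181 = 17; its inverse in (Z/181)^* is 32 (check: 17*32 mod 181 = 1).
Build f_{181,P'} and f_{181,Q'} via the 8-bit ladder of 181=10110101_2; evaluate at shifted divisors; quotient in F_{159203408770897^4}.
f_P(D_Q)/f_Q(D_P) = 95650982078813 + 104864643940102*t + 109747483726663*t^2 + 100274274903783*t^3.
Raise to 32: e(P,Q) = 121140266390246 + 133839450460002*t + 40721052843289*t^2 + 15906014891562*t^3 in mu_{181}.

121140266390246 + 133839450460002*t + 40721052843289*t^2 + 15906014891562*t^3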